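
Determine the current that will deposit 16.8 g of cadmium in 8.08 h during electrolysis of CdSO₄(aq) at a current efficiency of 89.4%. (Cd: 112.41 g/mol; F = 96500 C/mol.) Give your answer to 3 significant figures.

n(Cd) = 16.8 / 112.41 = 0.1495 mol
Cd²⁺ + 2e⁻ → Cd, so n(e⁻) = 2 × 0.1495 = 0.2990 mol
Q = 0.2990 × 96500 / 0.894 = 32270 C
I = Q / t = 32270 / 29088 s = 1.11 A

1.11 A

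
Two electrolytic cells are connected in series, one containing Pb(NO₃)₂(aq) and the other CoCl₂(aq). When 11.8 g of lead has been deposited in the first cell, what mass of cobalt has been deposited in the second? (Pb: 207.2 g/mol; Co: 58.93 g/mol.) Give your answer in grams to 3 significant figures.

3.36 g

n(Pb) = 11.8 / 207.2 = 0.05695 mol
Pb²⁺ + 2e⁻ → Pb, so n(e⁻) = 2 × 0.05695 = 0.1139 mol
Same current for the same time ⇒ same n(e⁻) = 0.1139 mol in both cells.
Co²⁺ + 2e⁻ → Co, so n(Co) = 0.1139 / 2 = 0.05695 mol
m(Co) = 0.05695 × 58.93 = 3.36 g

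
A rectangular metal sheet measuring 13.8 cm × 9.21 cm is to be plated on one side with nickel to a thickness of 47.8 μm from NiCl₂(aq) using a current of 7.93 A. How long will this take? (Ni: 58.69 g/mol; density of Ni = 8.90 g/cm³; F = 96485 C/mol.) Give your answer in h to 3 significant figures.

0.623 h

Plated area = 13.8 × 9.21 = 127.1 cm²
Volume = 127.1 × 47.8×10⁻⁴ cm = 0.6075 cm³
m(Ni) = 0.6075 × 8.90 = 5.407 g
n(Ni) = 5.407 / 58.69 = 0.09213 mol; n(e⁻) = 2 × 0.09213 = 0.1843 mol
Q = 0.1843 × 96485 = 17780 C
t = 17780 / 7.93 = 2242 s = 0.623 h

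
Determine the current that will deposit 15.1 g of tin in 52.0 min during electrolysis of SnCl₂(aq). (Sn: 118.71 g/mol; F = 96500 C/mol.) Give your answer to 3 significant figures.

n(Sn) = 15.1 / 118.71 = 0.1272 mol
Sn²⁺ + 2e⁻ → Sn, so n(e⁻) = 2 × 0.1272 = 0.2544 mol
Q = 0.2544 × 96500 = 24550 C
I = Q / t = 24550 / 3120 s = 7.87 A

7.87 A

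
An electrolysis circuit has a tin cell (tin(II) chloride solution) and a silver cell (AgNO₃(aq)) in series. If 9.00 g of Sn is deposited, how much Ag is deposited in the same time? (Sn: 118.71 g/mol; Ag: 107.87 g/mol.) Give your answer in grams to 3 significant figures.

16.4 g

n(Sn) = 9.00 / 118.71 = 0.07582 mol
Sn²⁺ + 2e⁻ → Sn, so n(e⁻) = 2 × 0.07582 = 0.1516 mol
In series, the same 0.1516 mol of electrons flows through the second cell.
Ag⁺ + e⁻ → Ag, so n(Ag) = 0.1516 mol
m(Ag) = 0.1516 × 107.87 = 16.4 g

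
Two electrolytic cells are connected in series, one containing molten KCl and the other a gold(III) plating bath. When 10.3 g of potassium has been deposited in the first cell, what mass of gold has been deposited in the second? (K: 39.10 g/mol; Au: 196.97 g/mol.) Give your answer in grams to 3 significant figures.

17.3 g

n(K) = 10.3 / 39.10 = 0.2634 mol
K⁺ + e⁻ → K, so n(e⁻) = 0.2634 mol
Since the cells are in series, n(e⁻) in the Au cell is also 0.2634 mol.
Au³⁺ + 3e⁻ → Au, so n(Au) = 0.2634 / 3 = 0.08780 mol
m(Au) = 0.08780 × 196.97 = 17.3 g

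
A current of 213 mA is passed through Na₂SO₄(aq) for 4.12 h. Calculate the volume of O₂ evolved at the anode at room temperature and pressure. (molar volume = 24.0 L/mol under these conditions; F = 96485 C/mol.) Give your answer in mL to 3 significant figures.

196 mL

Q = 0.213 A × 14832 s = 3159 C
n(e⁻) = 3159 / 96485 = 0.03274 mol
2H₂O → O₂ + 4H⁺ + 4e⁻, so n(O₂) = 0.03274 / 4 = 0.008185 mol
V = 0.008185 × 24.0 = 0.1964 L
= 196 mL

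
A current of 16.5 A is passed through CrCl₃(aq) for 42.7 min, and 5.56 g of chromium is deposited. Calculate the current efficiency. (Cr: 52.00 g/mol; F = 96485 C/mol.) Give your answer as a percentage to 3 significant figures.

Q = 16.5 × 2562 = 42270 C
n(e⁻) = 42270 / 96485 = 0.4381 mol
Cr³⁺ + 3e⁻ → Cr, so theoretical n(Cr) = 0.1460 mol → 7.592 g
Efficiency = 5.56 / 7.592 = 0.7323 = 73.2%

73.2%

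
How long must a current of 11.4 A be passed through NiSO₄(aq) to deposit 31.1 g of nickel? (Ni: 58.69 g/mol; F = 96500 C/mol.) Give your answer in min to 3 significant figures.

150 min

n(Ni) = 31.1 / 58.69 = 0.5299 mol
Ni²⁺ + 2e⁻ → Ni, so n(e⁻) = 2 × 0.5299 = 1.060 mol
Q = 1.060 × 96500 = 1.023×10^5 C
t = Q / I = 1.023×10^5 / 11.4 = 8974 s = 150 min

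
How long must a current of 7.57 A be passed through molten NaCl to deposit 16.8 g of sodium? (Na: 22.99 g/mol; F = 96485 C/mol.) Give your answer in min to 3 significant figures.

155 min

n(Na) = 16.8 / 22.99 = 0.7308 mol
Na⁺ + e⁻ → Na, so n(e⁻) = 0.7308 mol
Q = 0.7308 × 96485 = 70510 C
t = Q / I = 70510 / 7.57 = 9314 s = 155 min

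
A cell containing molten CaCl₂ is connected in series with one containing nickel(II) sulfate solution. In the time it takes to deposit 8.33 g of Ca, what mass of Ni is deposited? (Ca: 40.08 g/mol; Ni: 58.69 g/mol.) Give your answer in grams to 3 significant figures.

n(Ca) = 8.33 / 40.08 = 0.2078 mol
Ca²⁺ + 2e⁻ → Ca, so n(e⁻) = 2 × 0.2078 = 0.4156 mol
The cells are in series, so the same charge (and hence the same n(e⁻) = 0.4156 mol) passes through both.
Ni²⁺ + 2e⁻ → Ni, so n(Ni) = 0.4156 / 2 = 0.2078 mol
m(Ni) = 0.2078 × 58.69 = 12.2 g

12.2 g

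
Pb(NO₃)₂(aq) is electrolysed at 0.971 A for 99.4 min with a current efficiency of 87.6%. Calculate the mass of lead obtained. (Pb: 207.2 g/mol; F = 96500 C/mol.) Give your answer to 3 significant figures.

5.45 g

Q = 0.971 × 5964 = 5791 C
n(e⁻) = 5791 / 96500 = 0.06001 mol
Pb²⁺ + 2e⁻ → Pb, so theoretical m(Pb) = 0.03001 × 207.2 = 6.218 g
Actual mass = 87.6% × 6.218 = 5.45 g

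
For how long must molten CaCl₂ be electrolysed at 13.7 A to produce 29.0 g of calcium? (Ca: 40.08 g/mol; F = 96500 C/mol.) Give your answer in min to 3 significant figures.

170 min

n(Ca) = 29.0 / 40.08 = 0.7236 mol
Ca²⁺ + 2e⁻ → Ca, so n(e⁻) = 2 × 0.7236 = 1.447 mol
Q = 1.447 × 96500 = 1.396×10^5 C
t = Q / I = 1.396×10^5 / 13.7 = 10190 s = 170 min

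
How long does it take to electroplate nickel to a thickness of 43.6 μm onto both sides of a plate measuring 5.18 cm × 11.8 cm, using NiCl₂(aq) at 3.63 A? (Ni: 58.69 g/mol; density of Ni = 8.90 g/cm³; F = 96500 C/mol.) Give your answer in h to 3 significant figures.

1.19 h

Plated area = 2 × 5.18 × 11.8 = 122.2 cm²
Volume = 122.2 × 43.6×10⁻⁴ cm = 0.5328 cm³
m(Ni) = 0.5328 × 8.90 = 4.742 g
n(Ni) = 4.742 / 58.69 = 0.08080 mol; n(e⁻) = 2 × 0.08080 = 0.1616 mol
Q = 0.1616 × 96500 = 15590 C
t = 15590 / 3.63 = 4295 s = 1.19 h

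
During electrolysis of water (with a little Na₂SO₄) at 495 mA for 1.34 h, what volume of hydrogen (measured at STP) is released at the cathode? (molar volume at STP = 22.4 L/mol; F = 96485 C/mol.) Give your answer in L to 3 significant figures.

Charge passed = 0.495 × 4824 = 2388 C
n(e⁻) = Q/F = 2388/96485 = 0.02475 mol
2H⁺ + 2e⁻ → H₂, so n(H₂) = 0.02475 / 2 = 0.01238 mol
V = 0.01238 × 22.4 = 0.2773 L

0.277 L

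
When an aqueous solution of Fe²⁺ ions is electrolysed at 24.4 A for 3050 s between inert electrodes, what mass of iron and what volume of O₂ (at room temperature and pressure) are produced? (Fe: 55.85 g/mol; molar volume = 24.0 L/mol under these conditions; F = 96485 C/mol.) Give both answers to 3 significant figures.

Q = 24.4 × 3050 = 74420 C; n(e⁻) = 74420 / 96485 = 0.7713 mol
Cathode: Fe²⁺ + 2e⁻ → Fe → n(Fe) = 0.7713/2 = 0.3857 mol → 21.5 g
Anode: 2H₂O → O₂ + 4H⁺ + 4e⁻ → n(O₂) = 0.7713/4 = 0.1928 mol → 4.63 L

21.5 g Fe; 4.63 L O₂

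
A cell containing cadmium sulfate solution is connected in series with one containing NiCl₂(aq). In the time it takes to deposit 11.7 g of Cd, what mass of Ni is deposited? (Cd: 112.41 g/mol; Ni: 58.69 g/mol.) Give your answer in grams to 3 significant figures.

6.11 g

n(Cd) = 11.7 / 112.41 = 0.1041 mol
Cd²⁺ + 2e⁻ → Cd, so n(e⁻) = 2 × 0.1041 = 0.2082 mol
In series, the same 0.2082 mol of electrons flows through the second cell.
Ni²⁺ + 2e⁻ → Ni, so n(Ni) = 0.2082 / 2 = 0.1041 mol
m(Ni) = 0.1041 × 58.69 = 6.11 g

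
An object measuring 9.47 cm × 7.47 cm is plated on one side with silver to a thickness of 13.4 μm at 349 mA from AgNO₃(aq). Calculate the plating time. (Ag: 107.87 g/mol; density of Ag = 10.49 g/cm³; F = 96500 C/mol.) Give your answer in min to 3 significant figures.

Plated area = 9.47 × 7.47 = 70.74 cm²
Volume = 70.74 × 13.4×10⁻⁴ cm = 0.09479 cm³
m(Ag) = 0.09479 × 10.49 = 0.9943 g
n(Ag) = 0.9943 / 107.87 = 0.009218 mol; n(e⁻) = 0.009218 mol
Q = 0.009218 × 96500 = 889.5 C
t = 889.5 / 0.349 = 2549 s = 42.5 min

42.5 min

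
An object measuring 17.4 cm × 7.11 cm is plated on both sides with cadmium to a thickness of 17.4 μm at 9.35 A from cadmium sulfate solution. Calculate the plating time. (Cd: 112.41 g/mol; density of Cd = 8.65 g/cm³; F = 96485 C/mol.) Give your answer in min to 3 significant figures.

11.4 min

Plated area = 2 × 17.4 × 7.11 = 247.4 cm²
Volume = 247.4 × 17.4×10⁻⁴ cm = 0.4305 cm³
m(Cd) = 0.4305 × 8.65 = 3.724 g
n(Cd) = 3.724 / 112.41 = 0.03313 mol; n(e⁻) = 2 × 0.03313 = 0.06626 mol
Q = 0.06626 × 96485 = 6393 C
t = 6393 / 9.35 = 683.7 s = 11.4 min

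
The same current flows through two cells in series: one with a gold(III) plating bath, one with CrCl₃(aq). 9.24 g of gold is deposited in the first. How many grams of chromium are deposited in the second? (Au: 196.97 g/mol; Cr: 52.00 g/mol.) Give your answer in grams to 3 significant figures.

n(Au) = 9.24 / 196.97 = 0.04691 mol
Au³⁺ + 3e⁻ → Au, so n(e⁻) = 3 × 0.04691 = 0.1407 mol
Since the cells are in series, n(e⁻) in the Cr cell is also 0.1407 mol.
Cr³⁺ + 3e⁻ → Cr, so n(Cr) = 0.1407 / 3 = 0.04690 mol
m(Cr) = 0.04690 × 52.00 = 2.44 g

2.44 g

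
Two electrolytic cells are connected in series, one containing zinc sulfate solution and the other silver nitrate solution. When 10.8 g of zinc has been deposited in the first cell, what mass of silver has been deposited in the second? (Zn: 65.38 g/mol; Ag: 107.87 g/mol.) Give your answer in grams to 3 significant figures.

35.6 g

n(Zn) = 10.8 / 65.38 = 0.1652 mol
Zn²⁺ + 2e⁻ → Zn, so n(e⁻) = 2 × 0.1652 = 0.3304 mol
Since the cells are in series, n(e⁻) in the Ag cell is also 0.3304 mol.
Ag⁺ + e⁻ → Ag, so n(Ag) = 0.3304 mol
m(Ag) = 0.3304 × 107.87 = 35.6 g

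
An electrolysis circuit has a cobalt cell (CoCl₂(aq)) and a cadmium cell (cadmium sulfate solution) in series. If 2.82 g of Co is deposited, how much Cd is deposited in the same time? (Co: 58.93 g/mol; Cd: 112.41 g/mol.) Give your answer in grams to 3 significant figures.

5.38 g

n(Co) = 2.82 / 58.93 = 0.04785 mol
Co²⁺ + 2e⁻ → Co, so n(e⁻) = 2 × 0.04785 = 0.09570 mol
Same current for the same time ⇒ same n(e⁻) = 0.09570 mol in both cells.
Cd²⁺ + 2e⁻ → Cd, so n(Cd) = 0.09570 / 2 = 0.04785 mol
m(Cd) = 0.04785 × 112.41 = 5.38 g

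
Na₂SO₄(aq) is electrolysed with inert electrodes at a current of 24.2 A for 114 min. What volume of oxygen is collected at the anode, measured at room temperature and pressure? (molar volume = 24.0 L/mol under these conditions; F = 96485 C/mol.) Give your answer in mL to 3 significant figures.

10300 mL

Q = 24.2 A × 6840 s = 1.655×10^5 C
n(e⁻) = 1.655×10^5 / 96485 = 1.715 mol
2H₂O → O₂ + 4H⁺ + 4e⁻, so n(O₂) = 1.715 / 4 = 0.4288 mol
V = 0.4288 × 24.0 = 10.29 L
= 10300 mL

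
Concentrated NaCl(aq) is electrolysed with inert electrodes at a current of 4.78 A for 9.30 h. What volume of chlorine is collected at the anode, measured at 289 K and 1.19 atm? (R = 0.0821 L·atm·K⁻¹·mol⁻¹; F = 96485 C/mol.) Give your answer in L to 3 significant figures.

16.5 L

Q = It = 4.78 × 33480 = 1.600×10^5 C
Moles of electrons = 1.600×10^5 / 96485 = 1.658 mol
2Cl⁻ → Cl₂ + 2e⁻, so n(Cl₂) = 1.658 / 2 = 0.8290 mol
V = nRT/P = 0.8290 × 0.0821 × 289 / 1.19 = 16.53 L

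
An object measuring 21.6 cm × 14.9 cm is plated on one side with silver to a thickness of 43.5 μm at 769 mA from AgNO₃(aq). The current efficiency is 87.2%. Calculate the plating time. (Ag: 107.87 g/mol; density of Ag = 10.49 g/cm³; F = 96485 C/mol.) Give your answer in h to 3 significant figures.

Plated area = 21.6 × 14.9 = 321.8 cm²
Volume = 321.8 × 43.5×10⁻⁴ cm = 1.400 cm³
m(Ag) = 1.400 × 10.49 = 14.69 g
n(Ag) = 14.69 / 107.87 = 0.1362 mol; n(e⁻) = 0.1362 mol
Q = 0.1362 × 96485 / 0.872 = 15070 C
t = 15070 / 0.769 = 19600 s = 5.44 h

5.44 h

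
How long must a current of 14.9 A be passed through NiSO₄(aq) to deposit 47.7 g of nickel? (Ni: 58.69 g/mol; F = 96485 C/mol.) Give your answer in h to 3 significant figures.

2.92 h

n(Ni) = 47.7 / 58.69 = 0.8127 mol
Ni²⁺ + 2e⁻ → Ni, so n(e⁻) = 2 × 0.8127 = 1.625 mol
Q = 1.625 × 96485 = 1.568×10^5 C
t = Q / I = 1.568×10^5 / 14.9 = 10520 s = 2.92 h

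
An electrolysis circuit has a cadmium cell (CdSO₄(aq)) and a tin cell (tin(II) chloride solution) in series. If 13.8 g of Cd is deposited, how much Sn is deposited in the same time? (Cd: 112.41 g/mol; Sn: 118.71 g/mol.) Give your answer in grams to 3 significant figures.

n(Cd) = 13.8 / 112.41 = 0.1228 mol
Cd²⁺ + 2e⁻ → Cd, so n(e⁻) = 2 × 0.1228 = 0.2456 mol
In series, the same 0.2456 mol of electrons flows through the second cell.
Sn²⁺ + 2e⁻ → Sn, so n(Sn) = 0.2456 / 2 = 0.1228 mol
m(Sn) = 0.1228 × 118.71 = 14.6 g

14.6 g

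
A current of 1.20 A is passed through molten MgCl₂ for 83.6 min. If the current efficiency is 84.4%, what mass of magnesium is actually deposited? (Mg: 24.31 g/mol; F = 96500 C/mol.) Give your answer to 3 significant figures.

Q = 1.20 × 5016 = 6019 C
n(e⁻) = 6019 / 96500 = 0.06237 mol
Mg²⁺ + 2e⁻ → Mg, so theoretical m(Mg) = 0.03119 × 24.31 = 0.7582 g
Actual mass = 84.4% × 0.7582 = 0.640 g

0.640 g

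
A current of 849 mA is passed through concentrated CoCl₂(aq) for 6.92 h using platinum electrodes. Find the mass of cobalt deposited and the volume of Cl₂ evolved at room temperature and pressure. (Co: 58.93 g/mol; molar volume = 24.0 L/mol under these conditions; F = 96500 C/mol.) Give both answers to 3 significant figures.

Q = 0.849 × 24912 = 21150 C; n(e⁻) = 21150 / 96500 = 0.2192 mol
Cathode: Co²⁺ + 2e⁻ → Co → n(Co) = 0.2192/2 = 0.1096 mol → 6.46 g
Anode: 2Cl⁻ → Cl₂ + 2e⁻ → n(Cl₂) = 0.2192/2 = 0.1096 mol → 2.63 L

6.46 g Co; 2.63 L Cl₂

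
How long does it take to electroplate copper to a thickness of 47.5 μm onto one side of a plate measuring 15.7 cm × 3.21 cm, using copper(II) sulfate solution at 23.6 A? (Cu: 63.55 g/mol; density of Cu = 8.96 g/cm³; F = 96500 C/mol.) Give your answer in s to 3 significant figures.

276 s

Plated area = 15.7 × 3.21 = 50.40 cm²
Volume = 50.40 × 47.5×10⁻⁴ cm = 0.2394 cm³
m(Cu) = 0.2394 × 8.96 = 2.145 g
n(Cu) = 2.145 / 63.55 = 0.03375 mol; n(e⁻) = 2 × 0.03375 = 0.06750 mol
Q = 0.06750 × 96500 = 6514 C
t = 6514 / 23.6 = 276.0 s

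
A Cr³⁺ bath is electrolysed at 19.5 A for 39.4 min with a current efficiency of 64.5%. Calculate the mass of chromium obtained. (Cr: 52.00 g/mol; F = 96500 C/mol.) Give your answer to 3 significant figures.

Q = 19.5 × 2364 = 46100 C
n(e⁻) = 46100 / 96500 = 0.4777 mol
Cr³⁺ + 3e⁻ → Cr, so theoretical m(Cr) = 0.1592 × 52.00 = 8.278 g
Actual mass = 64.5% × 8.278 = 5.34 g

5.34 g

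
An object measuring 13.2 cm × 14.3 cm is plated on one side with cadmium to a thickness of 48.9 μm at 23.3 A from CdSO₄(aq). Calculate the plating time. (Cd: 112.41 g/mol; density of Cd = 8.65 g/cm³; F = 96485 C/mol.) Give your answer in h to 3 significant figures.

Plated area = 13.2 × 14.3 = 188.8 cm²
Volume = 188.8 × 48.9×10⁻⁴ cm = 0.9232 cm³
m(Cd) = 0.9232 × 8.65 = 7.986 g
n(Cd) = 7.986 / 112.41 = 0.07104 mol; n(e⁻) = 2 × 0.07104 = 0.1421 mol
Q = 0.1421 × 96485 = 13710 C
t = 13710 / 23.3 = 588.4 s = 0.163 h

0.163 h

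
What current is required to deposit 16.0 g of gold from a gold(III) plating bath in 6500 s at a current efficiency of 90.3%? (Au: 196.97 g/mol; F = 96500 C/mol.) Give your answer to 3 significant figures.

4.01 A

n(Au) = 16.0 / 196.97 = 0.08123 mol
Au³⁺ + 3e⁻ → Au, so n(e⁻) = 3 × 0.08123 = 0.2437 mol
Q = 0.2437 × 96500 / 0.903 = 26040 C
I = Q / t = 26040 / 6500 s = 4.01 A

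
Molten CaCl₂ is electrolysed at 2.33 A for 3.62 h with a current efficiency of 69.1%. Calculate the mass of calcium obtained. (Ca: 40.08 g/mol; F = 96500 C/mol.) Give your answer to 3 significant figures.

4.36 g

Q = 2.33 × 13032 = 30360 C
n(e⁻) = 30360 / 96500 = 0.3146 mol
Ca²⁺ + 2e⁻ → Ca, so theoretical m(Ca) = 0.1573 × 40.08 = 6.305 g
Actual mass = 69.1% × 6.305 = 4.36 g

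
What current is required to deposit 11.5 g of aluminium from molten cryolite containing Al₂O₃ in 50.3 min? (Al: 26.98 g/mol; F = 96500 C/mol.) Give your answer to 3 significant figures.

n(Al) = 11.5 / 26.98 = 0.4262 mol
Al³⁺ + 3e⁻ → Al, so n(e⁻) = 3 × 0.4262 = 1.279 mol
Q = 1.279 × 96500 = 1.234×10^5 C
I = Q / t = 1.234×10^5 / 3018 s = 40.9 A

40.9 A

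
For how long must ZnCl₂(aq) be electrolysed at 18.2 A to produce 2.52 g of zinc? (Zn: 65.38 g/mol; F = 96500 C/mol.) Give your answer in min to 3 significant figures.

6.81 min

n(Zn) = 2.52 / 65.38 = 0.03854 mol
Zn²⁺ + 2e⁻ → Zn, so n(e⁻) = 2 × 0.03854 = 0.07708 mol
Q = 0.07708 × 96500 = 7438 C
t = Q / I = 7438 / 18.2 = 408.7 s = 6.81 min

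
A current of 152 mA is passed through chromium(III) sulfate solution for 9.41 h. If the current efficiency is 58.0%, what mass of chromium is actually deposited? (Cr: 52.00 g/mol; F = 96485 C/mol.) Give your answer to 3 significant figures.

0.537 g

Q = 0.152 × 33876 = 5149 C
n(e⁻) = 5149 / 96485 = 0.05337 mol
Cr³⁺ + 3e⁻ → Cr, so theoretical m(Cr) = 0.01779 × 52.00 = 0.9251 g
Actual mass = 58.0% × 0.9251 = 0.537 g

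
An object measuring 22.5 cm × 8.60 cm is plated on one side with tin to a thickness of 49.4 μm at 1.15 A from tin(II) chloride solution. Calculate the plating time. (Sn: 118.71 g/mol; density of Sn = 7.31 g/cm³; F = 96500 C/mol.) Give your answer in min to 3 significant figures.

Plated area = 22.5 × 8.60 = 193.5 cm²
Volume = 193.5 × 49.4×10⁻⁴ cm = 0.9559 cm³
m(Sn) = 0.9559 × 7.31 = 6.988 g
n(Sn) = 6.988 / 118.71 = 0.05887 mol; n(e⁻) = 2 × 0.05887 = 0.1177 mol
Q = 0.1177 × 96500 = 11360 C
t = 11360 / 1.15 = 9878 s = 165 min

165 min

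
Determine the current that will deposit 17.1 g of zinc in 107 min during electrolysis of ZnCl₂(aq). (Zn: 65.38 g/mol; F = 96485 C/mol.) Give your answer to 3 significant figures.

n(Zn) = 17.1 / 65.38 = 0.2615 mol
Zn²⁺ + 2e⁻ → Zn, so n(e⁻) = 2 × 0.2615 = 0.5230 mol
Q = 0.5230 × 96485 = 50460 C
I = Q / t = 50460 / 6420 s = 7.86 A

7.86 A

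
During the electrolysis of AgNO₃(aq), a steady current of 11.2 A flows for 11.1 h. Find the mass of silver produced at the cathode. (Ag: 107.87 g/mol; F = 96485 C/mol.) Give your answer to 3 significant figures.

500 g

Q = 11.2 A × 39960 s = 4.476×10^5 C
n(e⁻) = 4.476×10^5 / 96485 = 4.639 mol
Ag⁺ + e⁻ → Ag, so n(Ag) = 4.639 mol
m = 4.639 × 107.87 = 500 g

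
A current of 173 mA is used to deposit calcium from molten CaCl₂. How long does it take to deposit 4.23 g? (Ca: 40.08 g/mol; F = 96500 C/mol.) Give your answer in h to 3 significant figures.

32.7 h

n(Ca) = 4.23 / 40.08 = 0.1055 mol
Ca²⁺ + 2e⁻ → Ca, so n(e⁻) = 2 × 0.1055 = 0.2110 mol
Q = 0.2110 × 96500 = 20360 C
t = Q / I = 20360 / 0.173 = 1.177×10^5 s = 32.7 h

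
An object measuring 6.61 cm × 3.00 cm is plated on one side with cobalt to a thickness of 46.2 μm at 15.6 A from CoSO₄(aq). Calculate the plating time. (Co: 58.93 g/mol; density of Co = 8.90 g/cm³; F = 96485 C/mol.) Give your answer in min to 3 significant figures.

Plated area = 6.61 × 3.00 = 19.83 cm²
Volume = 19.83 × 46.2×10⁻⁴ cm = 0.09161 cm³
m(Co) = 0.09161 × 8.90 = 0.8153 g
n(Co) = 0.8153 / 58.93 = 0.01384 mol; n(e⁻) = 2 × 0.01384 = 0.02768 mol
Q = 0.02768 × 96485 = 2671 C
t = 2671 / 15.6 = 171.2 s = 2.85 min

2.85 min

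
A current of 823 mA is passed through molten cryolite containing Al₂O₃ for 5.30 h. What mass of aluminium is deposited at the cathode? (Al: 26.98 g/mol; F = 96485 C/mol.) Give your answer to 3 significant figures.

Charge passed = 0.823 × 19080 = 15700 C
n(e⁻) = 15700 / 96485 = 0.1627 mol
Al³⁺ + 3e⁻ → Al, so n(Al) = 0.1627 / 3 = 0.05423 mol
m = 0.05423 × 26.98 = 1.46 g

1.46 g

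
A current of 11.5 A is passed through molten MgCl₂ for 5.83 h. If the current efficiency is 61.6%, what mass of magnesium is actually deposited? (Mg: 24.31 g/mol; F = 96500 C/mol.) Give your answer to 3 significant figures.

Q = 11.5 × 20988 = 2.414×10^5 C
n(e⁻) = 2.414×10^5 / 96500 = 2.502 mol
Mg²⁺ + 2e⁻ → Mg, so theoretical m(Mg) = 1.251 × 24.31 = 30.41 g
Actual mass = 61.6% × 30.41 = 18.7 g

18.7 g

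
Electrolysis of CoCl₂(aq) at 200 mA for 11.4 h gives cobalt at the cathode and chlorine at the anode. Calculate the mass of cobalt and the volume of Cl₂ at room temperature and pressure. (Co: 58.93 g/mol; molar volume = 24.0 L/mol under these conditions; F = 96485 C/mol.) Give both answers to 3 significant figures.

Q = 0.200 × 41040 = 8208 C; n(e⁻) = 8208 / 96485 = 0.08507 mol
Cathode: Co²⁺ + 2e⁻ → Co → n(Co) = 0.08507/2 = 0.04254 mol → 2.51 g
Anode: 2Cl⁻ → Cl₂ + 2e⁻ → n(Cl₂) = 0.08507/2 = 0.04254 mol → 1.02 L

2.51 g Co; 1.02 L Cl₂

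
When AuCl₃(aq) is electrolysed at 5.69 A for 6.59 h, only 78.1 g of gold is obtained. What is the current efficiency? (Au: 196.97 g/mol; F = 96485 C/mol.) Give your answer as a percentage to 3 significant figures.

Q = 5.69 × 23724 = 1.350×10^5 C
n(e⁻) = 1.350×10^5 / 96485 = 1.399 mol
Au³⁺ + 3e⁻ → Au, so theoretical n(Au) = 0.4663 mol → 91.85 g
Efficiency = 78.1 / 91.85 = 0.8503 = 85.0%

85.0%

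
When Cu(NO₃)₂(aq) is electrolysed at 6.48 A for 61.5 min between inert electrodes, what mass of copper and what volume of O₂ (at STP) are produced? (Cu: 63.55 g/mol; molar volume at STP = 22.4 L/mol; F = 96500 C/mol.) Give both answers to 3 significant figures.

7.87 g Cu; 1.39 L O₂

Q = 6.48 × 3690 = 23910 C; n(e⁻) = 23910 / 96500 = 0.2478 mol
Cathode: Cu²⁺ + 2e⁻ → Cu → n(Cu) = 0.2478/2 = 0.1239 mol → 7.87 g
Anode: 2H₂O → O₂ + 4H⁺ + 4e⁻ → n(O₂) = 0.2478/4 = 0.06195 mol → 1.39 L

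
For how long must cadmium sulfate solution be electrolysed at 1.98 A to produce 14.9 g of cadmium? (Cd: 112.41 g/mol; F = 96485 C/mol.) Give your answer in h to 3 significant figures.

n(Cd) = 14.9 / 112.41 = 0.1326 mol
Cd²⁺ + 2e⁻ → Cd, so n(e⁻) = 2 × 0.1326 = 0.2652 mol
Q = 0.2652 × 96485 = 25590 C
t = Q / I = 25590 / 1.98 = 12920 s = 3.59 h

3.59 h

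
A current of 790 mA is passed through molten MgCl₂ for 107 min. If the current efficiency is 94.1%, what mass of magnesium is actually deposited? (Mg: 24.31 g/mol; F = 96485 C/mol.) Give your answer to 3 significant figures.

Q = 0.790 × 6420 = 5072 C
n(e⁻) = 5072 / 96485 = 0.05257 mol
Mg²⁺ + 2e⁻ → Mg, so theoretical m(Mg) = 0.02629 × 24.31 = 0.6391 g
Actual mass = 94.1% × 0.6391 = 0.601 g

0.601 g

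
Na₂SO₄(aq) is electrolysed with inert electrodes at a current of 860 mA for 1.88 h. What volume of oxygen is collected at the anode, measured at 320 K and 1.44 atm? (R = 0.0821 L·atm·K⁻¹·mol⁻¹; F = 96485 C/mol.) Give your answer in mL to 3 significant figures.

Q = It = 0.860 × 6768 = 5820 C
n(e⁻) = 5820 / 96485 = 0.06032 mol
2H₂O → O₂ + 4H⁺ + 4e⁻, so n(O₂) = 0.06032 / 4 = 0.01508 mol
V = nRT/P = 0.01508 × 0.0821 × 320 / 1.44 = 0.2751 L
= 275 mL

275 mL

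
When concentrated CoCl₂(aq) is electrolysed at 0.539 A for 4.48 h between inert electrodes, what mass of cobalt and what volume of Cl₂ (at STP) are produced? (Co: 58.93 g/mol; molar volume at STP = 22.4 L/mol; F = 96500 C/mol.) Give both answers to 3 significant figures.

2.65 g Co; 1.01 L Cl₂

Q = 0.539 × 16128 = 8693 C; n(e⁻) = 8693 / 96500 = 0.09008 mol
Cathode: Co²⁺ + 2e⁻ → Co → n(Co) = 0.09008/2 = 0.04504 mol → 2.65 g
Anode: 2Cl⁻ → Cl₂ + 2e⁻ → n(Cl₂) = 0.09008/2 = 0.04504 mol → 1.01 L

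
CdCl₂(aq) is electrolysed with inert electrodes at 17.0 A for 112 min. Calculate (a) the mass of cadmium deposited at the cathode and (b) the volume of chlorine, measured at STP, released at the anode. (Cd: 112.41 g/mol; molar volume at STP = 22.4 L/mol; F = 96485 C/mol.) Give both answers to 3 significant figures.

66.5 g Cd; 13.3 L Cl₂

Q = 17.0 × 6720 = 1.142×10^5 C; n(e⁻) = 1.142×10^5 / 96485 = 1.184 mol
Cathode: Cd²⁺ + 2e⁻ → Cd → n(Cd) = 1.184/2 = 0.5920 mol → 66.5 g
Anode: 2Cl⁻ → Cl₂ + 2e⁻ → n(Cl₂) = 1.184/2 = 0.5920 mol → 13.3 L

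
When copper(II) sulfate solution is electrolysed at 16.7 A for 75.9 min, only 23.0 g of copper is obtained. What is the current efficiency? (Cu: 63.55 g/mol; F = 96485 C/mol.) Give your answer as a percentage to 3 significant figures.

Q = 16.7 × 4554 = 76050 C
n(e⁻) = 76050 / 96485 = 0.7882 mol
Cu²⁺ + 2e⁻ → Cu, so theoretical n(Cu) = 0.3941 mol → 25.05 g
Efficiency = 23.0 / 25.05 = 0.9182 = 91.8%

91.8%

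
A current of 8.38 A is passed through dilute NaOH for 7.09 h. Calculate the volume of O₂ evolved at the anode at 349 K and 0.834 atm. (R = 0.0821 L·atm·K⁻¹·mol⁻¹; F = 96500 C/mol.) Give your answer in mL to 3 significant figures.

19000 mL

Charge passed = 8.38 × 25524 = 2.139×10^5 C
n(e⁻) = Q/F = 2.139×10^5/96500 = 2.217 mol
2H₂O → O₂ + 4H⁺ + 4e⁻, so n(O₂) = 2.217 / 4 = 0.5543 mol
V = nRT/P = 0.5543 × 0.0821 × 349 / 0.834 = 19.04 L
= 19000 mL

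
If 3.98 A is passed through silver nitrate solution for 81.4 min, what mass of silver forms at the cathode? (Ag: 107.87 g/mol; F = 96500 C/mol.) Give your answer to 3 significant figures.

Q = 3.98 A × 4884 s = 19440 C
n(e⁻) = Q/F = 19440/96500 = 0.2015 mol
Ag⁺ + e⁻ → Ag, so n(Ag) = 0.2015 mol
m = 0.2015 × 107.87 = 21.7 g

21.7 g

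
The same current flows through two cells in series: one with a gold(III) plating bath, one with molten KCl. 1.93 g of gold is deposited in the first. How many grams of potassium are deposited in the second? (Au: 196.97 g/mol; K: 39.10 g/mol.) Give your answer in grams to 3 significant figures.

n(Au) = 1.93 / 196.97 = 0.009798 mol
Au³⁺ + 3e⁻ → Au, so n(e⁻) = 3 × 0.009798 = 0.02939 mol
In series, the same 0.02939 mol of electrons flows through the second cell.
K⁺ + e⁻ → K, so n(K) = 0.02939 mol
m(K) = 0.02939 × 39.10 = 1.15 g

1.15 g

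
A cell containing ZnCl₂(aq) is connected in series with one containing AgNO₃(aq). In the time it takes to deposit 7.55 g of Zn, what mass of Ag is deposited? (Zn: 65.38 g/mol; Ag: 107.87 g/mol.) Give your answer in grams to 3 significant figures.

24.9 g

n(Zn) = 7.55 / 65.38 = 0.1155 mol
Zn²⁺ + 2e⁻ → Zn, so n(e⁻) = 2 × 0.1155 = 0.2310 mol
Same current for the same time ⇒ same n(e⁻) = 0.2310 mol in both cells.
Ag⁺ + e⁻ → Ag, so n(Ag) = 0.2310 mol
m(Ag) = 0.2310 × 107.87 = 24.9 g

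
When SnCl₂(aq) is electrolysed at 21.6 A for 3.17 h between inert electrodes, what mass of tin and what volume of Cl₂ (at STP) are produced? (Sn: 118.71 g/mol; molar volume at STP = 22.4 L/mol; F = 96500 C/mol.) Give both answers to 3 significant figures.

152 g Sn; 28.6 L Cl₂

Q = 21.6 × 11412 = 2.465×10^5 C; n(e⁻) = 2.465×10^5 / 96500 = 2.554 mol
Cathode: Sn²⁺ + 2e⁻ → Sn → n(Sn) = 2.554/2 = 1.277 mol → 152 g
Anode: 2Cl⁻ → Cl₂ + 2e⁻ → n(Cl₂) = 2.554/2 = 1.277 mol → 28.6 L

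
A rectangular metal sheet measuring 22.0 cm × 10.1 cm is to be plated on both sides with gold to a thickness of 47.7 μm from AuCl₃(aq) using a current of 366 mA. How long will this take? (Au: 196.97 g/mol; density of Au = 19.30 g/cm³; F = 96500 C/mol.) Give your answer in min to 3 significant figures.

2740 min

Plated area = 2 × 22.0 × 10.1 = 444.4 cm²
Volume = 444.4 × 47.7×10⁻⁴ cm = 2.120 cm³
m(Au) = 2.120 × 19.30 = 40.92 g
n(Au) = 40.92 / 196.97 = 0.2077 mol; n(e⁻) = 3 × 0.2077 = 0.6231 mol
Q = 0.6231 × 96500 = 60130 C
t = 60130 / 0.366 = 1.643×10^5 s = 2740 min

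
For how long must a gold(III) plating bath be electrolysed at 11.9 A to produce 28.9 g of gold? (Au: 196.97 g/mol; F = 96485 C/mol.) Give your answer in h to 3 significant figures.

n(Au) = 28.9 / 196.97 = 0.1467 mol
Au³⁺ + 3e⁻ → Au, so n(e⁻) = 3 × 0.1467 = 0.4401 mol
Q = 0.4401 × 96485 = 42460 C
t = Q / I = 42460 / 11.9 = 3568 s = 0.991 h

0.991 h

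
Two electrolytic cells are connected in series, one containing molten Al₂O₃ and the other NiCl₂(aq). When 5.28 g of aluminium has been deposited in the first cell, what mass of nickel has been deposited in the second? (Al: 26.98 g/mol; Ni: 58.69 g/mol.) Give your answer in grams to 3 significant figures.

17.2 g

n(Al) = 5.28 / 26.98 = 0.1957 mol
Al³⁺ + 3e⁻ → Al, so n(e⁻) = 3 × 0.1957 = 0.5871 mol
Since the cells are in series, n(e⁻) in the Ni cell is also 0.5871 mol.
Ni²⁺ + 2e⁻ → Ni, so n(Ni) = 0.5871 / 2 = 0.2936 mol
m(Ni) = 0.2936 × 58.69 = 17.2 g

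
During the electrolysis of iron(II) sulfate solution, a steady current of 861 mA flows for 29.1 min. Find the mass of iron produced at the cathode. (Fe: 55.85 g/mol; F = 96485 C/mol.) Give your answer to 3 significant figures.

0.435 g

Q = 0.861 A × 1746 s = 1503 C
n(e⁻) = 1503 / 96485 = 0.01558 mol
Fe²⁺ + 2e⁻ → Fe, so n(Fe) = 0.01558 / 2 = 0.007790 mol
m = 0.007790 × 55.85 = 0.435 g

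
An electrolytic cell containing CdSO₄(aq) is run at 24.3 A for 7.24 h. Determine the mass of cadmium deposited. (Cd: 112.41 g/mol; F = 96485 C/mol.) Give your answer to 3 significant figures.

369 g

Charge passed = 24.3 × 26064 = 6.334×10^5 C
n(e⁻) = Q/F = 6.334×10^5/96485 = 6.565 mol
Cd²⁺ + 2e⁻ → Cd, so n(Cd) = 6.565 / 2 = 3.283 mol
m = 3.283 × 112.41 = 369 g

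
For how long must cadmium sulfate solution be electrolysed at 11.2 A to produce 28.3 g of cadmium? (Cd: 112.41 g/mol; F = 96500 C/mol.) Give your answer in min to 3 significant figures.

72.3 min

n(Cd) = 28.3 / 112.41 = 0.2518 mol
Cd²⁺ + 2e⁻ → Cd, so n(e⁻) = 2 × 0.2518 = 0.5036 mol
Q = 0.5036 × 96500 = 48600 C
t = Q / I = 48600 / 11.2 = 4339 s = 72.3 min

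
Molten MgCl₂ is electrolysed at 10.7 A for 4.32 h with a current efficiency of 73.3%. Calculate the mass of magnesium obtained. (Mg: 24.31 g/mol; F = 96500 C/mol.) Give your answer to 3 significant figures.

Q = 10.7 × 15552 = 1.664×10^5 C
n(e⁻) = 1.664×10^5 / 96500 = 1.724 mol
Mg²⁺ + 2e⁻ → Mg, so theoretical m(Mg) = 0.8620 × 24.31 = 20.96 g
Actual mass = 73.3% × 20.96 = 15.4 g

15.4 g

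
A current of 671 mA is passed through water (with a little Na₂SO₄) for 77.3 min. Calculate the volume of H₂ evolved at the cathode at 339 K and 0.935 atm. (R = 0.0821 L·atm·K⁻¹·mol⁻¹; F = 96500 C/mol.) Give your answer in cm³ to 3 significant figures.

480 cm³

Q = 0.671 A × 4638 s = 3112 C
n(e⁻) = Q/F = 3112/96500 = 0.03225 mol
2H⁺ + 2e⁻ → H₂, so n(H₂) = 0.03225 / 2 = 0.01613 mol
V = nRT/P = 0.01613 × 0.0821 × 339 / 0.935 = 0.4801 L
= 480 cm³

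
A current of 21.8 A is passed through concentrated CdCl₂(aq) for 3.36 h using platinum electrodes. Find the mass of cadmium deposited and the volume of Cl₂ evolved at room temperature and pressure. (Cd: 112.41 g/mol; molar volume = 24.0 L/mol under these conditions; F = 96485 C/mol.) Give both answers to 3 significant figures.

154 g Cd; 32.8 L Cl₂

Q = 21.8 × 12096 = 2.637×10^5 C; n(e⁻) = 2.637×10^5 / 96485 = 2.733 mol
Cathode: Cd²⁺ + 2e⁻ → Cd → n(Cd) = 2.733/2 = 1.367 mol → 154 g
Anode: 2Cl⁻ → Cl₂ + 2e⁻ → n(Cl₂) = 2.733/2 = 1.367 mol → 32.8 L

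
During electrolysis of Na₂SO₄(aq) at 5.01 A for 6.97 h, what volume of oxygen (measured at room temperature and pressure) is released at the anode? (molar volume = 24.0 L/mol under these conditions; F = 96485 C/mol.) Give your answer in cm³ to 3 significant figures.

7820 cm³

Charge passed = 5.01 × 25092 = 1.257×10^5 C
Moles of electrons = 1.257×10^5 / 96485 = 1.303 mol
2H₂O → O₂ + 4H⁺ + 4e⁻, so n(O₂) = 1.303 / 4 = 0.3258 mol
V = 0.3258 × 24.0 = 7.819 L
= 7820 cm³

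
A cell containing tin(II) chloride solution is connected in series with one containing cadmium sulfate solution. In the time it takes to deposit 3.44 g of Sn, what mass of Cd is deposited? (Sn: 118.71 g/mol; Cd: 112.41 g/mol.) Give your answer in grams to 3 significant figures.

3.26 g

n(Sn) = 3.44 / 118.71 = 0.02898 mol
Sn²⁺ + 2e⁻ → Sn, so n(e⁻) = 2 × 0.02898 = 0.05796 mol
Since the cells are in series, n(e⁻) in the Cd cell is also 0.05796 mol.
Cd²⁺ + 2e⁻ → Cd, so n(Cd) = 0.05796 / 2 = 0.02898 mol
m(Cd) = 0.02898 × 112.41 = 3.26 g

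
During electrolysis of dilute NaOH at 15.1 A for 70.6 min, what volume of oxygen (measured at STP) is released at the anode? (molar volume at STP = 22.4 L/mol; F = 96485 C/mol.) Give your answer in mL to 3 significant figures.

3710 mL

Charge passed = 15.1 × 4236 = 63960 C
n(e⁻) = 63960 / 96485 = 0.6629 mol
2H₂O → O₂ + 4H⁺ + 4e⁻, so n(O₂) = 0.6629 / 4 = 0.1657 mol
V = 0.1657 × 22.4 = 3.712 L
= 3710 mL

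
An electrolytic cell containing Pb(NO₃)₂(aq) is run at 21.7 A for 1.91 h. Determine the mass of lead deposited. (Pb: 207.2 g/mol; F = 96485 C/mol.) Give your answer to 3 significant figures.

160 g

Q = 21.7 A × 6876 s = 1.492×10^5 C
n(e⁻) = 1.492×10^5 / 96485 = 1.546 mol
Pb²⁺ + 2e⁻ → Pb, so n(Pb) = 1.546 / 2 = 0.7730 mol
m = 0.7730 × 207.2 = 160 g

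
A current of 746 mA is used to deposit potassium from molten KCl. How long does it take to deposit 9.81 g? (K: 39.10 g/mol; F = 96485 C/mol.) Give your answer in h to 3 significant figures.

n(K) = 9.81 / 39.10 = 0.2509 mol
K⁺ + e⁻ → K, so n(e⁻) = 0.2509 mol
Q = 0.2509 × 96485 = 24210 C
t = Q / I = 24210 / 0.746 = 32450 s = 9.01 h

9.01 h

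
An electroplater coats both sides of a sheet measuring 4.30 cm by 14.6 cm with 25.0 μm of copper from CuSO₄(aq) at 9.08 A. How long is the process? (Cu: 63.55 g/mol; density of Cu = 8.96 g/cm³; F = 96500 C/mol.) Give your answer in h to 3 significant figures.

0.261 h

Plated area = 2 × 4.30 × 14.6 = 125.6 cm²
Volume = 125.6 × 25.0×10⁻⁴ cm = 0.3140 cm³
m(Cu) = 0.3140 × 8.96 = 2.813 g
n(Cu) = 2.813 / 63.55 = 0.04426 mol; n(e⁻) = 2 × 0.04426 = 0.08852 mol
Q = 0.08852 × 96500 = 8542 C
t = 8542 / 9.08 = 940.7 s = 0.261 h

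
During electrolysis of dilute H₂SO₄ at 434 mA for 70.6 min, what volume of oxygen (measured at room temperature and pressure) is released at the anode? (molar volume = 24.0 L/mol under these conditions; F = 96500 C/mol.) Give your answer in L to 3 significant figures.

Charge passed = 0.434 × 4236 = 1838 C
Moles of electrons = 1838 / 96500 = 0.01905 mol
2H₂O → O₂ + 4H⁺ + 4e⁻, so n(O₂) = 0.01905 / 4 = 0.004763 mol
V = 0.004763 × 24.0 = 0.1143 L

0.114 L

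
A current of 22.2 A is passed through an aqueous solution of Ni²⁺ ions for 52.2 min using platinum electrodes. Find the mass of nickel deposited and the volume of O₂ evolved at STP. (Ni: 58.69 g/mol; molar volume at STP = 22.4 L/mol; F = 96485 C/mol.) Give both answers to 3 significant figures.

Q = 22.2 × 3132 = 69530 C; n(e⁻) = 69530 / 96485 = 0.7206 mol
Cathode: Ni²⁺ + 2e⁻ → Ni → n(Ni) = 0.7206/2 = 0.3603 mol → 21.1 g
Anode: 2H₂O → O₂ + 4H⁺ + 4e⁻ → n(O₂) = 0.7206/4 = 0.1802 mol → 4.04 L

21.1 g Ni; 4.04 L O₂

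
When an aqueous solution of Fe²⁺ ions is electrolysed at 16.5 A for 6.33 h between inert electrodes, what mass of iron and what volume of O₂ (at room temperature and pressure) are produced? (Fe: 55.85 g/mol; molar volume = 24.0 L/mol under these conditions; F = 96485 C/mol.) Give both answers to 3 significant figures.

Q = 16.5 × 22788 = 3.760×10^5 C; n(e⁻) = 3.760×10^5 / 96485 = 3.897 mol
Cathode: Fe²⁺ + 2e⁻ → Fe → n(Fe) = 3.897/2 = 1.949 mol → 109 g
Anode: 2H₂O → O₂ + 4H⁺ + 4e⁻ → n(O₂) = 3.897/4 = 0.9743 mol → 23.4 L

109 g Fe; 23.4 L O₂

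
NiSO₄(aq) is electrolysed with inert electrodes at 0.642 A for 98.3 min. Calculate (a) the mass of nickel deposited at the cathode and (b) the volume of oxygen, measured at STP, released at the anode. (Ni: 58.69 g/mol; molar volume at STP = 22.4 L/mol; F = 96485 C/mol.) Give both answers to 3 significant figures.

1.15 g Ni; 0.220 L O₂

Q = 0.642 × 5898 = 3787 C; n(e⁻) = 3787 / 96485 = 0.03925 mol
Cathode: Ni²⁺ + 2e⁻ → Ni → n(Ni) = 0.03925/2 = 0.01963 mol → 1.15 g
Anode: 2H₂O → O₂ + 4H⁺ + 4e⁻ → n(O₂) = 0.03925/4 = 0.009813 mol → 0.220 L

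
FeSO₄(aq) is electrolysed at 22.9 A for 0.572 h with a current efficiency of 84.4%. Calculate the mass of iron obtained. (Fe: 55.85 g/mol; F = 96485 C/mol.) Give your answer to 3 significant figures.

Q = 22.9 × 2059.2 = 47160 C
n(e⁻) = 47160 / 96485 = 0.4888 mol
Fe²⁺ + 2e⁻ → Fe, so theoretical m(Fe) = 0.2444 × 55.85 = 13.65 g
Actual mass = 84.4% × 13.65 = 11.5 g

11.5 g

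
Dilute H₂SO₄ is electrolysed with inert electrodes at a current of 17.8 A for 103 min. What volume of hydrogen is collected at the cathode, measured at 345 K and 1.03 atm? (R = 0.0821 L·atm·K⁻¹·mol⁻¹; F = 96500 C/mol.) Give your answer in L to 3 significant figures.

15.7 L

Charge passed = 17.8 × 6180 = 1.100×10^5 C
n(e⁻) = Q/F = 1.100×10^5/96500 = 1.140 mol
2H⁺ + 2e⁻ → H₂, so n(H₂) = 1.140 / 2 = 0.5700 mol
V = nRT/P = 0.5700 × 0.0821 × 345 / 1.03 = 15.67 L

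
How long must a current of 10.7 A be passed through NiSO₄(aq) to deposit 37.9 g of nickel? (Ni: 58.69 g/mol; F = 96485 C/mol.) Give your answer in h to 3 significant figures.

n(Ni) = 37.9 / 58.69 = 0.6458 mol
Ni²⁺ + 2e⁻ → Ni, so n(e⁻) = 2 × 0.6458 = 1.292 mol
Q = 1.292 × 96485 = 1.247×10^5 C
t = Q / I = 1.247×10^5 / 10.7 = 11650 s = 3.24 h

3.24 h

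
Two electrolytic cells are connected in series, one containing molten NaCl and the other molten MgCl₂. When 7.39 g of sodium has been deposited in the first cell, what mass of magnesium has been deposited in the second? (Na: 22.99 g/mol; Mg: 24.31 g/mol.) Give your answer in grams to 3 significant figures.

3.91 g

n(Na) = 7.39 / 22.99 = 0.3214 mol
Na⁺ + e⁻ → Na, so n(e⁻) = 0.3214 mol
The cells are in series, so the same charge (and hence the same n(e⁻) = 0.3214 mol) passes through both.
Mg²⁺ + 2e⁻ → Mg, so n(Mg) = 0.3214 / 2 = 0.1607 mol
m(Mg) = 0.1607 × 24.31 = 3.91 g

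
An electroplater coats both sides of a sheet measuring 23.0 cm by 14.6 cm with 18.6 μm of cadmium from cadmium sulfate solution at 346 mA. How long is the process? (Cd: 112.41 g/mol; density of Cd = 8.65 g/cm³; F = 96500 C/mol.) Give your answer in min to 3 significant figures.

894 min

Plated area = 2 × 23.0 × 14.6 = 671.6 cm²
Volume = 671.6 × 18.6×10⁻⁴ cm = 1.249 cm³
m(Cd) = 1.249 × 8.65 = 10.80 g
n(Cd) = 10.80 / 112.41 = 0.09608 mol; n(e⁻) = 2 × 0.09608 = 0.1922 mol
Q = 0.1922 × 96500 = 18550 C
t = 18550 / 0.346 = 53610 s = 894 min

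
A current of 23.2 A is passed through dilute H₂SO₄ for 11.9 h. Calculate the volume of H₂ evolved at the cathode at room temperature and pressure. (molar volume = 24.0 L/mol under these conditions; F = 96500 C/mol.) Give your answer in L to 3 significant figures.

124 L

Q = It = 23.2 × 42840 = 9.939×10^5 C
n(e⁻) = Q/F = 9.939×10^5/96500 = 10.30 mol
2H⁺ + 2e⁻ → H₂, so n(H₂) = 10.30 / 2 = 5.150 mol
V = 5.150 × 24.0 = 123.6 L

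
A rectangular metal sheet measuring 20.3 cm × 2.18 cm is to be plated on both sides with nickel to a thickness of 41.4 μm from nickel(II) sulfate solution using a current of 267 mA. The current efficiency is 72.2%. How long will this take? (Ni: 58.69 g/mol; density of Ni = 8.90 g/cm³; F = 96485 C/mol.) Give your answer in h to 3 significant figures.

15.5 h

Plated area = 2 × 20.3 × 2.18 = 88.51 cm²
Volume = 88.51 × 41.4×10⁻⁴ cm = 0.3664 cm³
m(Ni) = 0.3664 × 8.90 = 3.261 g
n(Ni) = 3.261 / 58.69 = 0.05556 mol; n(e⁻) = 2 × 0.05556 = 0.1111 mol
Q = 0.1111 × 96485 / 0.722 = 14850 C
t = 14850 / 0.267 = 55620 s = 15.5 h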